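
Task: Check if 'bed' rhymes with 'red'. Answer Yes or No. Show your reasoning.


Rime (stressed vowel + following sounds) of 'bed': -ed = /ɛd/
Rime of 'red': -ed = /ɛd/
/ɛd/ and /ɛd/ are the same ending sound, so the words rhyme.

Yes


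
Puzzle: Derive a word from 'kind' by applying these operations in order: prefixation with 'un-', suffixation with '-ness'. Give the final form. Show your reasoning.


Step 1: Add prefix 'un-' to 'kind' = 'unkind'
Step 2: Add suffix '-ness' to 'unkind' = 'unkindness'

unkindness


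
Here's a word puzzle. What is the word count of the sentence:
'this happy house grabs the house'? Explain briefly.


Split into words: this | happy | house | grabs | the | house = 6 words.

6


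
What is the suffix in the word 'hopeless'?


The word 'hopeless' = 'hope' (root) + '-less' (suffix). The suffix is '-less'.

less


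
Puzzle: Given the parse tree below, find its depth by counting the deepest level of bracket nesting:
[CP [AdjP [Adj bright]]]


Count bracket nesting levels:
'[' at pos 0: depth = 1
'[' at pos 4: depth = 2
'[' at pos 10: depth = 3
Maximum depth reached: 3

3


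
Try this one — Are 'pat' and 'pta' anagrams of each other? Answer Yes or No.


Sorted letters of 'pat': 'apt'
Sorted letters of 'pta': 'apt'
They match.

Yes


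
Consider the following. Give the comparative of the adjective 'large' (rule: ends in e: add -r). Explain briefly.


Apply comparative formation (ends in e: add -r): 'large' -> 'larger'.

larger


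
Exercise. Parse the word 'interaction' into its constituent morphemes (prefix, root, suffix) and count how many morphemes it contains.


Step 1: Identify prefix: 'inter' (meaning: between)
Step 2: Identify root: 'act'
Step 3: Identify suffix(es): 'ion'
Decomposition: inter- (prefix: between) + act (root) + -ion (suffix: act of)
Total morphemes: 3

3 morphemes (inter- (prefix: between) + act (root) + -ion (suffix: act of))


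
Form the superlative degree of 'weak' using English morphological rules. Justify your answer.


Apply superlative formation (add -est): 'weak' -> 'weakest'.

weakest


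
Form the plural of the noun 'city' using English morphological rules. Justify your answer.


Apply rule: Change -y to -ies (consonant + y). 'city' becomes 'cities'.

cities


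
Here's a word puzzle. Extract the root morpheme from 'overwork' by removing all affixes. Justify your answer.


Remove prefix 'over' from 'overwork' to get root 'work'.

work


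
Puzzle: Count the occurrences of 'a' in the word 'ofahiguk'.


Letter 'a' in 'ofahiguk': found at position(s) 3 = 1 occurrence(s).

1


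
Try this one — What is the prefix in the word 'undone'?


The word 'undone' = 'un' (prefix) + 'done' (root). The prefix is 'un'.

un


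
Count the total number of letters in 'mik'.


Spell out 'mik' and number each letter: m(1), i(2), k(3). Total: 3 letters.

3


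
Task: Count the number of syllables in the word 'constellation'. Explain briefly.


Break 'constellation' into syllables: con-stel-la-tion -> con | stel | la | tion = 4 syllables

4 syllables


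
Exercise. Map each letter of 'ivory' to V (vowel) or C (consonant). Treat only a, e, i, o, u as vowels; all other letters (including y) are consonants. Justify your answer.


Letter mapping: i = V, v = C, o = V, r = C, y = C.

VCVCC


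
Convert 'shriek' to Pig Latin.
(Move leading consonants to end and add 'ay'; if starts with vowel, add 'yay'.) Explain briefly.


'shriek': move consonant cluster 'shr' to end and add 'ay': 'iekshray'.

iekshray


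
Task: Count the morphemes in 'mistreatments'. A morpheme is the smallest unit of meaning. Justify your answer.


Decomposition: mis- (prefix) + treat (root) + -ment (suffix) + -s (plural) = 4 morpheme(s)

4 morphemes


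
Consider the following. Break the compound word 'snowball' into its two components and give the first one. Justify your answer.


Split 'snowball' into 'snow' + 'ball'. The first part is 'snow'.

snow


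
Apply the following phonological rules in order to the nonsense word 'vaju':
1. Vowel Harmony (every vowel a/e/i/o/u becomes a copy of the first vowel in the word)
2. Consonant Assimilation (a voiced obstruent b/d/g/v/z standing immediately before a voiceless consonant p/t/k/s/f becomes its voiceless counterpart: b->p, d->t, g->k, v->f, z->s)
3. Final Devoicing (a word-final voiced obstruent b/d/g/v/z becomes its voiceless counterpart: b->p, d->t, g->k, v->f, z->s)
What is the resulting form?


Starting form: 'vaju'
Rule 1: Vowel Harmony: all vowels become 'a' (matching first vowel). 'vaju' -> 'vaja'
Rule 2: Consonant Assimilation: no voiced obstruent (b/d/g/v/z) stands immediately before a voiceless consonant (p/t/k/s/f). No change.
Rule 3: Final Devoicing: the word ends in the vowel 'a', not a consonant. No change.
Final form: 'vaja'

vaja


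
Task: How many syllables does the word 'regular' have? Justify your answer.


Break 'regular' into syllables: reg-u-lar -> reg | u | lar = 3 syllables

3 syllables


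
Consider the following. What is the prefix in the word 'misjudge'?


The word 'misjudge' = 'mis' (prefix) + 'judge' (root). The prefix is 'mis'.

mis


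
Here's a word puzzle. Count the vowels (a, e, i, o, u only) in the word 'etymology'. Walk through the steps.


Vowels in 'etymology': e, o, o = 3 vowels.

3


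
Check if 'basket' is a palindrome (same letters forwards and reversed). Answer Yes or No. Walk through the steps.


Forward: 'basket'
Reversed: 'teksab'
They differ.

No


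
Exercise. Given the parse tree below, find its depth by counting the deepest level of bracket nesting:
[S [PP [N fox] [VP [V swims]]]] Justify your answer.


Count bracket nesting levels:
'[' at pos 0: depth = 1
'[' at pos 3: depth = 2
'[' at pos 7: depth = 3
'[' at pos 15: depth = 3
'[' at pos 19: depth = 4
Maximum depth reached: 4

4


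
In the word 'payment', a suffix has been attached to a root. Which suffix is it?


The word 'payment' = 'pay' (root) + '-ment' (suffix). The suffix is '-ment'.

ment


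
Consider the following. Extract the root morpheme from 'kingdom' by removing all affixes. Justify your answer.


Remove suffix '-dom' from 'kingdom' to get root 'king'.

king


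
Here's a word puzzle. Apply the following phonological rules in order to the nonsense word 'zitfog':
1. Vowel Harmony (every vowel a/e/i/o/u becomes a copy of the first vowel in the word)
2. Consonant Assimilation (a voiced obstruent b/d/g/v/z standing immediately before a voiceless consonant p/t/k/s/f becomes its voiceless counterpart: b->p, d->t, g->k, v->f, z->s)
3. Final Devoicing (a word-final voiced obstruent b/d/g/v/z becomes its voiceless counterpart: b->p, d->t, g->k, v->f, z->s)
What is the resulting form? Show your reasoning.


Starting form: 'zitfog'
Rule 1: Vowel Harmony: all vowels become 'i' (matching first vowel). 'zitfog' -> 'zitfig'
Rule 2: Consonant Assimilation: no voiced obstruent (b/d/g/v/z) stands immediately before a voiceless consonant (p/t/k/s/f). No change.
Rule 3: Final Devoicing: word-final voiced obstruent 'g' becomes voiceless 'k'. 'zitfig' -> 'zitfik'
Final form: 'zitfik'

zitfik


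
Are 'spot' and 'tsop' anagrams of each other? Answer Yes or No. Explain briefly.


Sorted letters of 'spot': 'opst'
Sorted letters of 'tsop': 'opst'
They match.

Yes


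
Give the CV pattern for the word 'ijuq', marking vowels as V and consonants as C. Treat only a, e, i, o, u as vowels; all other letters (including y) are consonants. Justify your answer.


Letter mapping: i = V, j = C, u = V, q = C.

VCVC


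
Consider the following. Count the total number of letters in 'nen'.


Spell out 'nen' and number each letter: n(1), e(2), n(3). Total: 3 letters.

3


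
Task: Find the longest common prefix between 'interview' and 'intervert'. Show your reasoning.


Compare from the start: 6 characters match: 'interv'. Mismatch at position 7: 'i' vs 'e'.

interv


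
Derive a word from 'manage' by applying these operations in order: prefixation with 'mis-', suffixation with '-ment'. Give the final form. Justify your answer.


Step 1: Add prefix 'mis-' to 'manage' = 'mismanage'
Step 2: Add suffix '-ment' to 'mismanage' = 'mismanagement'

mismanagement


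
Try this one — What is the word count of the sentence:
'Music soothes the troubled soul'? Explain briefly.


Split into words: Music | soothes | the | troubled | soul = 5 words.

5


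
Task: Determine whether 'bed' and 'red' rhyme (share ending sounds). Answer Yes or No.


Rime (stressed vowel + following sounds) of 'bed': -ed = /ɛd/
Rime of 'red': -ed = /ɛd/
/ɛd/ and /ɛd/ are the same ending sound, so the words rhyme.

Yes


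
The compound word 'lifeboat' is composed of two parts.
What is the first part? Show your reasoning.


Split 'lifeboat' into 'life' + 'boat'. The first part is 'life'.

life


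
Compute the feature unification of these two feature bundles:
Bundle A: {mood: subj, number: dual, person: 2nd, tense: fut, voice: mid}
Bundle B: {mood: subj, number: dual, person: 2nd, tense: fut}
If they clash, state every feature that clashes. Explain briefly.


Compare features:
mood: A=subj vs B=subj -> unified: subj
number: A=dual vs B=dual -> unified: dual
person: A=2nd vs B=2nd -> unified: 2nd
tense: A=fut vs B=fut -> unified: fut
voice: A=mid vs B=_ -> unified: mid
No clashes found.

Unified: {mood: subj, number: dual, person: 2nd, tense: fut, voice: mid}


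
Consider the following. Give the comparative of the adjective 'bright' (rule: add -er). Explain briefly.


Apply comparative formation (add -er): 'bright' -> 'brighter'.

brighter


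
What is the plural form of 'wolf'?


Apply rule: Change -f to -ves. 'wolf' becomes 'wolves'.

wolves


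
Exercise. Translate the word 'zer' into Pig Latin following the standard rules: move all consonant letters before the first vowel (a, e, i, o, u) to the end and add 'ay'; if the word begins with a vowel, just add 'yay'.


'zer': move consonant cluster 'z' to end and add 'ay': 'erzay'.

erzay


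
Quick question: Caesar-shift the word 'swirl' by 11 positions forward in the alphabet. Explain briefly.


Shift each letter by 11: s -> d, w -> h, i -> t, r -> c, l -> w. Result: 'dhtcw'.

dhtcw


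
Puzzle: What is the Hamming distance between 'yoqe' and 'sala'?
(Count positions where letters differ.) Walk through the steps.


Alignment:
Position 1: 'y' vs 's' = DIFFER
Position 2: 'o' vs 'a' = DIFFER
Position 3: 'q' vs 'l' = DIFFER
Position 4: 'e' vs 'a' = DIFFER
Total differences: 4

4


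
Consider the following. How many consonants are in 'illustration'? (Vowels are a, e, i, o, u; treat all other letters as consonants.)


Consonants in 'illustration': l, l, s, t, r, t, n = 7 consonants.

7


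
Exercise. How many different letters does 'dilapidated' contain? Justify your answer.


Unique letters in 'dilapidated': {a, d, e, i, l, p, t} = 7 distinct letters.

7


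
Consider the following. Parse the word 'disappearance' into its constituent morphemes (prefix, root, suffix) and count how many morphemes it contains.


Step 1: Identify prefix: 'dis' (meaning: not/apart)
Step 2: Identify root: 'appear'
Step 3: Identify suffix(es): 'ance'
Decomposition: dis- (prefix: not/apart) + appear (root) + -ance (suffix: state/act)
Total morphemes: 3

3 morphemes (dis- (prefix: not/apart) + appear (root) + -ance (suffix: state/act))


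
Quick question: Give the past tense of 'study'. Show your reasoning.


Apply rule: Change -y to -ied. 'study' becomes 'studied'.

studied


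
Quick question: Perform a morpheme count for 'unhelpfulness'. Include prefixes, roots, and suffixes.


Decomposition: un- (prefix) + help (root) + -ful (suffix) + -ness (suffix) = 4 morpheme(s)

4 morphemes


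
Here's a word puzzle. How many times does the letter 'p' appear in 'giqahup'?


Letter 'p' in 'giqahup': found at position(s) 7 = 1 occurrence(s).

1


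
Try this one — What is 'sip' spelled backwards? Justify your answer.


Reverse 'sip' character by character: 'pis'.

pis


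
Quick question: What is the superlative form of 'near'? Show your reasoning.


Apply superlative formation (add -est): 'near' -> 'nearest'.

nearest


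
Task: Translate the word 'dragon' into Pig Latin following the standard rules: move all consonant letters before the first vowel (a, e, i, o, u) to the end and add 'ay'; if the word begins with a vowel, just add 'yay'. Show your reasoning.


'dragon': move consonant cluster 'dr' to end and add 'ay': 'agondray'.

agondray


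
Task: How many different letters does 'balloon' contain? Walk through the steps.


Unique letters in 'balloon': {a, b, l, n, o} = 5 distinct letters.

5


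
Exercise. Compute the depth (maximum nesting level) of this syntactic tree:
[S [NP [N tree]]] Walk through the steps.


Count bracket nesting levels:
'[' at pos 0: depth = 1
'[' at pos 3: depth = 2
'[' at pos 7: depth = 3
Maximum depth reached: 3

3


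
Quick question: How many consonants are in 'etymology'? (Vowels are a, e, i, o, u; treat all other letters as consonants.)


Consonants in 'etymology': t, y, m, l, g, y = 6 consonants.

6


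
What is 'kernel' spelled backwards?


Reverse 'kernel' character by character: 'lenrek'.

lenrek


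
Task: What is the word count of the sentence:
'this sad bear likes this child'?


Split into words: this | sad | bear | likes | this | child = 6 words.

6


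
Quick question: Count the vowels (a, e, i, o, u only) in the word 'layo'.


Vowels in 'layo': a, o = 2 vowels.

2


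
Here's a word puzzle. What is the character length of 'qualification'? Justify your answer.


Spell out 'qualification' and number each letter: q(1), u(2), a(3), l(4), i(5), f(6), i(7), c(8), a(9), t(10), i(11), o(12), n(13). Total: 13 letters.

13


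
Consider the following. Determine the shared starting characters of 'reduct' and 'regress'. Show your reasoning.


Compare from the start: 2 characters match: 're'. Mismatch at position 3: 'd' vs 'g'.

re


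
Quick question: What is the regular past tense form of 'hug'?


Apply rule: Double final consonant and add -ed. 'hug' becomes 'hugged'.

hugged


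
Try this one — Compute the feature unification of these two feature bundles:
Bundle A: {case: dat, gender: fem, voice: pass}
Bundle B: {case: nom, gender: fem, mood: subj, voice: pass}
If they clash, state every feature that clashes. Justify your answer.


Compare features:
case: A=dat vs B=nom -> CLASH
gender: A=fem vs B=fem -> unified: fem
mood: A=_ vs B=subj -> unified: subj
voice: A=pass vs B=pass -> unified: pass
Clash detected on feature 'case' (dat vs nom); unification fails.

CLASH on 'case' (dat vs nom)


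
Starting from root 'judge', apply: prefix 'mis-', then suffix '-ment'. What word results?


Step 1: Add prefix 'mis-' to 'judge' = 'misjudge'
Step 2: Add suffix '-ment' to 'misjudge' = 'misjudgment'

misjudgment


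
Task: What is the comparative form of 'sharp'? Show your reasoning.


Apply comparative formation (add -er): 'sharp' -> 'sharper'.

sharper


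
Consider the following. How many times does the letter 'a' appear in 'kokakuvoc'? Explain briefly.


Letter 'a' in 'kokakuvoc': found at position(s) 4 = 1 occurrence(s).

1


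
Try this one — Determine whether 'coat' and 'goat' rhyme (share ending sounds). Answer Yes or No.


Rime (stressed vowel + following sounds) of 'coat': -oat = /oʊt/
Rime of 'goat': -oat = /oʊt/
/oʊt/ and /oʊt/ are the same ending sound, so the words rhyme.

Yes


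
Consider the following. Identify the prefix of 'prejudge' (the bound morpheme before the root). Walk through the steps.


The word 'prejudge' = 'pre' (prefix) + 'judge' (root). The prefix is 'pre'.

pre


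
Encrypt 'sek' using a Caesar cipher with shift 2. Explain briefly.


Shift each letter by 2: s -> u, e -> g, k -> m. Result: 'ugm'.

ugm


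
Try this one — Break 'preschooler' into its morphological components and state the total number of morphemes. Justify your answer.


Step 1: Identify prefix: 'pre' (meaning: before)
Step 2: Identify root: 'school'
Step 3: Identify suffix(es): 'er'
Decomposition: pre- (prefix: before) + school (root) + -er (suffix: one who)
Total morphemes: 3

3 morphemes (pre- (prefix: before) + school (root) + -er (suffix: one who))


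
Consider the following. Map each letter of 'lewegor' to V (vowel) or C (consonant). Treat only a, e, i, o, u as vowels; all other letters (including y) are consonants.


Letter mapping: l = C, e = V, w = C, e = V, g = C, o = V, r = C.

CVCVCVC


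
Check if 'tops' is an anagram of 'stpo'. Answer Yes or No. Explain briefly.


Sorted letters of 'tops': 'opst'
Sorted letters of 'stpo': 'opst'
They match.

Yes


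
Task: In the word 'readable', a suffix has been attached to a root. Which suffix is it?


The word 'readable' = 'read' (root) + '-able' (suffix). The suffix is '-able'.

able


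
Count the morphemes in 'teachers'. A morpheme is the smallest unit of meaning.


Decomposition: teach (root) + -er (suffix) + -s (plural) = 3 morpheme(s)

3 morphemes


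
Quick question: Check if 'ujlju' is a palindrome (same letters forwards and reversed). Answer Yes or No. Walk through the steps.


Forward: 'ujlju'
Reversed: 'ujlju'
They are identical.

Yes


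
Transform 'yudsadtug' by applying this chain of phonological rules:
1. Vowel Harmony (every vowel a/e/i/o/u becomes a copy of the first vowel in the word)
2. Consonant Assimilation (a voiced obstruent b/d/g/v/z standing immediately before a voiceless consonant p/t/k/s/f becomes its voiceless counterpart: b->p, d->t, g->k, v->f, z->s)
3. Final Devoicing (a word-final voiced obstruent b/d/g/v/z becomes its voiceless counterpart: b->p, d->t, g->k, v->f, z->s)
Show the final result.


Starting form: 'yudsadtug'
Rule 1: Vowel Harmony: all vowels become 'u' (matching first vowel). 'yudsadtug' -> 'yudsudtug'
Rule 2: Consonant Assimilation: voiced obstruent before voiceless consonant becomes voiceless ('ds' -> 'ts', 'dt' -> 'tt'). 'yudsudtug' -> 'yutsuttug'
Rule 3: Final Devoicing: word-final voiced obstruent 'g' becomes voiceless 'k'. 'yutsuttug' -> 'yutsuttuk'
Final form: 'yutsuttuk'

yutsuttuk


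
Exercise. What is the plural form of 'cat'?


Apply rule: Add -s. 'cat' becomes 'cats'.

cats


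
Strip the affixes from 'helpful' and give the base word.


Remove suffix '-ful' from 'helpful' to get root 'help'.

help


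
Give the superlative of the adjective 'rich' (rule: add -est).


Apply superlative formation (add -est): 'rich' -> 'richest'.

richest


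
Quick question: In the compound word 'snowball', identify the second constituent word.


Split 'snowball' into 'snow' + 'ball'. The second part is 'ball'.

ball


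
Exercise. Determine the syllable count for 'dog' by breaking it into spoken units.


Break 'dog' into syllables: dog -> dog = 1 syllable

1 syllable


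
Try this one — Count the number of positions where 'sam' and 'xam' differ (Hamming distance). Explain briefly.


Alignment:
Position 1: 's' vs 'x' = DIFFER
Position 2: 'a' vs 'a' = match
Position 3: 'm' vs 'm' = match
Total differences: 1

1


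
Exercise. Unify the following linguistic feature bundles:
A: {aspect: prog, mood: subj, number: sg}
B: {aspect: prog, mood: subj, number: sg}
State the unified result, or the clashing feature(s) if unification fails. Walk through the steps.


Compare features:
aspect: A=prog vs B=prog -> unified: prog
mood: A=subj vs B=subj -> unified: subj
number: A=sg vs B=sg -> unified: sg
No clashes found.

Unified: {aspect: prog, mood: subj, number: sg}


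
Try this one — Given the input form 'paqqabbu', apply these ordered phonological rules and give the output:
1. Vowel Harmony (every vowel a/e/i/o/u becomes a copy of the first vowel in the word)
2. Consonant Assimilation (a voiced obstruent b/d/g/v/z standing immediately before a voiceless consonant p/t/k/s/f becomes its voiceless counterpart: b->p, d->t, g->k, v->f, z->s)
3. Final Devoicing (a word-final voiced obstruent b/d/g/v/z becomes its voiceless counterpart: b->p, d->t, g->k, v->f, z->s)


Starting form: 'paqqabbu'
Rule 1: Vowel Harmony: all vowels become 'a' (matching first vowel). 'paqqabbu' -> 'paqqabba'
Rule 2: Consonant Assimilation: no voiced obstruent (b/d/g/v/z) stands immediately before a voiceless consonant (p/t/k/s/f). No change.
Rule 3: Final Devoicing: the word ends in the vowel 'a', not a consonant. No change.
Final form: 'paqqabba'

paqqabba


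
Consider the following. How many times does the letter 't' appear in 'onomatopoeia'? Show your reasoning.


Letter 't' in 'onomatopoeia': found at position(s) 6 = 1 occurrence(s).

1


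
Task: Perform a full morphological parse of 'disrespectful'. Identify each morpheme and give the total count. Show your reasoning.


Step 1: Identify prefix: 'dis' (meaning: not/apart)
Step 2: Identify root: 'respect'
Step 3: Identify suffix(es): 'ful'
Decomposition: dis- (prefix: not/apart) + respect (root) + -ful (suffix: full of)
Total morphemes: 3

3 morphemes (dis- (prefix: not/apart) + respect (root) + -ful (suffix: full of))


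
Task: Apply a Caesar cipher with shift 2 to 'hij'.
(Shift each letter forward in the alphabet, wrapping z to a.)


Shift each letter by 2: h -> j, i -> k, j -> l. Result: 'jkl'.

jkl


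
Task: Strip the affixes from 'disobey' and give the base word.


Remove prefix 'dis' from 'disobey' to get root 'obey'.

obey


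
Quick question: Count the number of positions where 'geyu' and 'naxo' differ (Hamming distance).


Alignment:
Position 1: 'g' vs 'n' = DIFFER
Position 2: 'e' vs 'a' = DIFFER
Position 3: 'y' vs 'x' = DIFFER
Position 4: 'u' vs 'o' = DIFFER
Total differences: 4

4


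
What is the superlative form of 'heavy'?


Apply superlative formation (consonant + y: change y to i, add -est): 'heavy' -> 'heaviest'.

heaviest


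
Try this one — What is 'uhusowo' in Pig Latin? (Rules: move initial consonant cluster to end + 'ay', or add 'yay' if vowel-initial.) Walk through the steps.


'uhusowo' starts with a vowel, so add 'yay': 'uhusowoyay'.

uhusowoyay


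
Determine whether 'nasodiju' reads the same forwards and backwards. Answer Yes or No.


Forward: 'nasodiju'
Reversed: 'ujidosan'
They differ.

No


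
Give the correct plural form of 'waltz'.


Apply rule: Add -es (sibilant/fricative ending). 'waltz' becomes 'waltzes'.

waltzes


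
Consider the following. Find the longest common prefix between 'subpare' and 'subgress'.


Compare from the start: 3 characters match: 'sub'. Mismatch at position 4: 'p' vs 'g'.

sub


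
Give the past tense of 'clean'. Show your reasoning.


Apply rule: Add -ed. 'clean' becomes 'cleaned'.

cleaned


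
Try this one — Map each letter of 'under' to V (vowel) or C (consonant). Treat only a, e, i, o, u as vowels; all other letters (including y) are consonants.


Letter mapping: u = V, n = C, d = C, e = V, r = C.

VCCVC


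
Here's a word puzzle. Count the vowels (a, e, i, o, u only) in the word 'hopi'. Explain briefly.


Vowels in 'hopi': o, i = 2 vowels.

2


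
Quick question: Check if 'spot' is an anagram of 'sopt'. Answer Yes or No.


Sorted letters of 'spot': 'opst'
Sorted letters of 'sopt': 'opst'
They match.

Yes


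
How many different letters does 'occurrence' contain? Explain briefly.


Unique letters in 'occurrence': {c, e, n, o, r, u} = 6 distinct letters.

6


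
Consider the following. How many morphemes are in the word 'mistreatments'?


Decomposition: mis- (prefix) + treat (root) + -ment (suffix) + -s (plural) = 4 morpheme(s)

4 morphemes


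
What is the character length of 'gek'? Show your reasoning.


Spell out 'gek' and number each letter: g(1), e(2), k(3). Total: 3 letters.

3


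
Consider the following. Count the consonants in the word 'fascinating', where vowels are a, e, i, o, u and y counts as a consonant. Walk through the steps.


Consonants in 'fascinating': f, s, c, n, t, n, g = 7 consonants.

7


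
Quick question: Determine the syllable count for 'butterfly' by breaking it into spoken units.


Break 'butterfly' into syllables: but-ter-fly -> but | ter | fly = 3 syllables

3 syllables


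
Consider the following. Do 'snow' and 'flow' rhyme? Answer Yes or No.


Rime (stressed vowel + following sounds) of 'snow': -ow = /oʊ/
Rime of 'flow': -ow = /oʊ/
/oʊ/ and /oʊ/ are the same ending sound, so the words rhyme.

Yes


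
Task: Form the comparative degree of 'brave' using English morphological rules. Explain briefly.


Apply comparative formation (ends in e: add -r): 'brave' -> 'braver'.

braver


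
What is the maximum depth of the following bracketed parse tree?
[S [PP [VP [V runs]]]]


Count bracket nesting levels:
'[' at pos 0: depth = 1
'[' at pos 3: depth = 2
'[' at pos 7: depth = 3
'[' at pos 11: depth = 4
Maximum depth reached: 4

4


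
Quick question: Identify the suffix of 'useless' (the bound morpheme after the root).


The word 'useless' = 'use' (root) + '-less' (suffix). The suffix is '-less'.

less


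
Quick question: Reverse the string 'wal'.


Reverse 'wal' character by character: 'law'.

law


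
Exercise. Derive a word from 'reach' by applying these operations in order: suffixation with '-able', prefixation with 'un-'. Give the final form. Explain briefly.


Step 1: Add suffix '-able' to 'reach' = 'reachable'
Step 2: Add prefix 'un-' to 'reachable' = 'unreachable'

unreachable


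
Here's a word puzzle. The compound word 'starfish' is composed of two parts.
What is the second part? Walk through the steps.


Split 'starfish' into 'star' + 'fish'. The second part is 'fish'.

fish


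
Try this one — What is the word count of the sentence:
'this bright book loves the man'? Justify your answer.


Split into words: this | bright | book | loves | the | man = 6 words.

6


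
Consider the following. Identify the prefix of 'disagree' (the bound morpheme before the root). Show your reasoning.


The word 'disagree' = 'dis' (prefix) + 'agree' (root). The prefix is 'dis'.

dis


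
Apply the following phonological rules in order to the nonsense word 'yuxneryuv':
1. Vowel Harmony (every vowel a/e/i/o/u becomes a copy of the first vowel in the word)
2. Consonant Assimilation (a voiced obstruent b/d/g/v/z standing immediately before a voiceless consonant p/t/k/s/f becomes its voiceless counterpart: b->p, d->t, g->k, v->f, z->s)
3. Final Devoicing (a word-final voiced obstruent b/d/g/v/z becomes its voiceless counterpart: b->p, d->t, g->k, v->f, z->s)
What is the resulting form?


Starting form: 'yuxneryuv'
Rule 1: Vowel Harmony: all vowels become 'u' (matching first vowel). 'yuxneryuv' -> 'yuxnuryuv'
Rule 2: Consonant Assimilation: no voiced obstruent (b/d/g/v/z) stands immediately before a voiceless consonant (p/t/k/s/f). No change.
Rule 3: Final Devoicing: word-final voiced obstruent 'v' becomes voiceless 'f'. 'yuxnuryuv' -> 'yuxnuryuf'
Final form: 'yuxnuryuf'

yuxnuryuf


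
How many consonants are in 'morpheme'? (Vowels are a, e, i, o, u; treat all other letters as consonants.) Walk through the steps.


Consonants in 'morpheme': m, r, p, h, m = 5 consonants.

5


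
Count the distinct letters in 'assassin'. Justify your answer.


Unique letters in 'assassin': {a, i, n, s} = 4 distinct letters.

4


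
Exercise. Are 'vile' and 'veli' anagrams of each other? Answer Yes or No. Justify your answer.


Sorted letters of 'vile': 'eilv'
Sorted letters of 'veli': 'eilv'
They match.

Yes


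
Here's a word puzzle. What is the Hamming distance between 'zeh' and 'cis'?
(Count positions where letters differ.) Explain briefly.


Alignment:
Position 1: 'z' vs 'c' = DIFFER
Position 2: 'e' vs 'i' = DIFFER
Position 3: 'h' vs 's' = DIFFER
Total differences: 3

3


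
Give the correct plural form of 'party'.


Apply rule: Change -y to -ies (consonant + y). 'party' becomes 'parties'.

parties


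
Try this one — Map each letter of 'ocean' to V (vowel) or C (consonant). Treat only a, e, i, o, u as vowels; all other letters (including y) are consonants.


Letter mapping: o = V, c = C, e = V, a = V, n = C.

VCVVC


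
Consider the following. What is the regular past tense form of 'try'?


Apply rule: Change -y to -ied. 'try' becomes 'tried'.

tried


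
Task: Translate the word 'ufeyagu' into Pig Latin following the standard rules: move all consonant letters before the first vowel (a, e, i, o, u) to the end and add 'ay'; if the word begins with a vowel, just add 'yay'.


'ufeyagu' starts with a vowel, so add 'yay': 'ufeyaguyay'.

ufeyaguyay


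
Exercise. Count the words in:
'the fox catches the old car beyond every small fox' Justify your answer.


Split into words: the | fox | catches | the | old | car | beyond | every | small | fox = 10 words.

10


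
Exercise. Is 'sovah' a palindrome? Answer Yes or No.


Forward: 'sovah'
Reversed: 'havos'
They differ.

No


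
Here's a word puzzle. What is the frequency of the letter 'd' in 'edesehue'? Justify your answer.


Letter 'd' in 'edesehue': found at position(s) 2 = 1 occurrence(s).

1


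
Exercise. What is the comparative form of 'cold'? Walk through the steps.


Apply comparative formation (add -er): 'cold' -> 'colder'.

colder


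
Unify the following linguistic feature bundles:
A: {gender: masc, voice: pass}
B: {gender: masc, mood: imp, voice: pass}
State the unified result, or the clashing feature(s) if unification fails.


Compare features:
gender: A=masc vs B=masc -> unified: masc
mood: A=_ vs B=imp -> unified: imp
voice: A=pass vs B=pass -> unified: pass
No clashes found.

Unified: {gender: masc, mood: imp, voice: pass}


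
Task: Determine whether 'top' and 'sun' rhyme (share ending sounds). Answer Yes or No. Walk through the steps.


Rime (stressed vowel + following sounds) of 'top': -op = /ɒp/
Rime of 'sun': -un = /ʌn/
/ɒp/ and /ʌn/ are different ending sounds, so the words do not rhyme.

No


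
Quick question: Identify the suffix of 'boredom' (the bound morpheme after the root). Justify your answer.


The word 'boredom' = 'bore' (root) + '-dom' (suffix). The suffix is '-dom'.

dom


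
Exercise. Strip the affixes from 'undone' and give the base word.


Remove prefix 'un' from 'undone' to get root 'done'.

done


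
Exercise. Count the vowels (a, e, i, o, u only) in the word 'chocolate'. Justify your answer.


Vowels in 'chocolate': o, o, a, e = 4 vowels.

4


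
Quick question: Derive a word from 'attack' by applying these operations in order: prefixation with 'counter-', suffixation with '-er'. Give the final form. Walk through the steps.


Step 1: Add prefix 'counter-' to 'attack' = 'counterattack'
Step 2: Add suffix '-er' to 'counterattack' = 'counterattacker'

counterattacker


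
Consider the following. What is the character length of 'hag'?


Spell out 'hag' and number each letter: h(1), a(2), g(3). Total: 3 letters.

3


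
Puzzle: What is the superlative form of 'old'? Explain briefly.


Apply superlative formation (add -est): 'old' -> 'oldest'.

oldest


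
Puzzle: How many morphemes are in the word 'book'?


Decomposition: book (free morpheme) = 1 morpheme(s)

1 morphemes


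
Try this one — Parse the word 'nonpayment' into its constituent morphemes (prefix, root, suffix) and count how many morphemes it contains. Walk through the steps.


Step 1: Identify prefix: 'non' (meaning: not)
Step 2: Identify root: 'pay'
Step 3: Identify suffix(es): 'ment'
Decomposition: non- (prefix: not) + pay (root) + -ment (suffix: action/result)
Total morphemes: 3

3 morphemes (non- (prefix: not) + pay (root) + -ment (suffix: action/result))


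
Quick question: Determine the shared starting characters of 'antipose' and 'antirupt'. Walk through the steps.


Compare from the start: 4 characters match: 'anti'. Mismatch at position 5: 'p' vs 'r'.

anti


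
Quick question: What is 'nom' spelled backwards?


Reverse 'nom' character by character: 'mon'.

mon


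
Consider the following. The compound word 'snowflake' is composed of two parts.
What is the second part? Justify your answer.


Split 'snowflake' into 'snow' + 'flake'. The second part is 'flake'.

flake


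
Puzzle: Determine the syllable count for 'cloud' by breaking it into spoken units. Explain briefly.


Break 'cloud' into syllables: cloud -> cloud = 1 syllable

1 syllable


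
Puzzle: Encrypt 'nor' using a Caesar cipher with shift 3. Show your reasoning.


Shift each letter by 3: n -> q, o -> r, r -> u. Result: 'qru'.

qru


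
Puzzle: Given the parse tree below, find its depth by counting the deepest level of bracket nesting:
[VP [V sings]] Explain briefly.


Count bracket nesting levels:
'[' at pos 0: depth = 1
'[' at pos 4: depth = 2
Maximum depth reached: 2

2


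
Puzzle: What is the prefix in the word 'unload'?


The word 'unload' = 'un' (prefix) + 'load' (root). The prefix is 'un'.

un


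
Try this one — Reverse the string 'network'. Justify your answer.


Reverse 'network' character by character: 'krowten'.

krowten


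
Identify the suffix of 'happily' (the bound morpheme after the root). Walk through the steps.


The word 'happily' = 'happy' (root) + '-ly' (suffix). The suffix is '-ly'.

ly


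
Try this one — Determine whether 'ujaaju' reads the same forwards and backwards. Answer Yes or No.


Forward: 'ujaaju'
Reversed: 'ujaaju'
They are identical.

Yes


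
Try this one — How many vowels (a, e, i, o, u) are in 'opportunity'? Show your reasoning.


Vowels in 'opportunity': o, o, u, i = 4 vowels.

4


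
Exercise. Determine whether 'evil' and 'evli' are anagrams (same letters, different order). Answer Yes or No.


Sorted letters of 'evil': 'eilv'
Sorted letters of 'evli': 'eilv'
They match.

Yes


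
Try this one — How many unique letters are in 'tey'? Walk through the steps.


Unique letters in 'tey': {e, t, y} = 3 distinct letters.

3


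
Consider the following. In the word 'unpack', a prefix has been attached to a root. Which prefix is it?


The word 'unpack' = 'un' (prefix) + 'pack' (root). The prefix is 'un'.

un


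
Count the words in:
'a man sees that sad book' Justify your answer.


Split into words: a | man | sees | that | sad | book = 6 words.

6


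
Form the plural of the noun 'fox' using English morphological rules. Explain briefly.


Apply rule: Add -es (sibilant/fricative ending). 'fox' becomes 'foxes'.

foxes


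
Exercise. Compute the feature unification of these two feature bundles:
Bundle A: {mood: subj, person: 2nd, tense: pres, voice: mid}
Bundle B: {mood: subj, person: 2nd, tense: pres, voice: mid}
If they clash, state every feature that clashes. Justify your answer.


Compare features:
mood: A=subj vs B=subj -> unified: subj
person: A=2nd vs B=2nd -> unified: 2nd
tense: A=pres vs B=pres -> unified: pres
voice: A=mid vs B=mid -> unified: mid
No clashes found.

Unified: {mood: subj, person: 2nd, tense: pres, voice: mid}


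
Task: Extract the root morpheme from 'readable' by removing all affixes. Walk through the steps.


Remove suffix '-able' from 'readable' to get root 'read'.

read


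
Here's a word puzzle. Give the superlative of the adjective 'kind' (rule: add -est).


Apply superlative formation (add -est): 'kind' -> 'kindest'.

kindest


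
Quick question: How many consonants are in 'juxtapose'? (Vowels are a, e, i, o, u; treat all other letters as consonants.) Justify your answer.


Consonants in 'juxtapose': j, x, t, p, s = 5 consonants.

5


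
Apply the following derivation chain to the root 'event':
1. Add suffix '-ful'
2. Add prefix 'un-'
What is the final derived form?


Step 1: Add suffix '-ful' to 'event' = 'eventful'
Step 2: Add prefix 'un-' to 'eventful' = 'uneventful'

uneventful


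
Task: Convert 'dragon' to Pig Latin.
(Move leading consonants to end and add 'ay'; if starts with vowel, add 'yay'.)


'dragon': move consonant cluster 'dr' to end and add 'ay': 'agondray'.

agondray


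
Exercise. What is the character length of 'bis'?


Spell out 'bis' and number each letter: b(1), i(2), s(3). Total: 3 letters.

3


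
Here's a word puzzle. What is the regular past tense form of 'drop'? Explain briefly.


Apply rule: Double final consonant and add -ed. 'drop' becomes 'dropped'.

dropped


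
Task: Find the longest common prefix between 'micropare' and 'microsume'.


Compare from the start: 5 characters match: 'micro'. Mismatch at position 6: 'p' vs 's'.

micro


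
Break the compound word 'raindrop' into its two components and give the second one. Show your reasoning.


Split 'raindrop' into 'rain' + 'drop'. The second part is 'drop'.

drop


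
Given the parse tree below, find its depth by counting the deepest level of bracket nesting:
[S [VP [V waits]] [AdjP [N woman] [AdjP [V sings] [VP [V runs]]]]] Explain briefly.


Count bracket nesting levels:
'[' at pos 0: depth = 1
'[' at pos 3: depth = 2
'[' at pos 7: depth = 3
'[' at pos 18: depth = 2
'[' at pos 24: depth = 3
'[' at pos 34: depth = 3
'[' at pos 40: depth = 4
'[' at pos 50: depth = 4
'[' at pos 54: depth = 5
Maximum depth reached: 5

5


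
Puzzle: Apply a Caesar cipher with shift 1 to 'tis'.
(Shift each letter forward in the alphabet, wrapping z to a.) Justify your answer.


Shift each letter by 1: t -> u, i -> j, s -> t. Result: 'ujt'.

ujt


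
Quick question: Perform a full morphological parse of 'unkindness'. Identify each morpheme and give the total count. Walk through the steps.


Step 1: Identify prefix: 'un' (meaning: not/reverse)
Step 2: Identify root: 'kind'
Step 3: Identify suffix(es): 'ness'
Decomposition: un- (prefix: not/reverse) + kind (root) + -ness (suffix: state of)
Total morphemes: 3

3 morphemes (un- (prefix: not/reverse) + kind (root) + -ness (suffix: state of))


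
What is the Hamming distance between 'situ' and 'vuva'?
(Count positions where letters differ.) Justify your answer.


Alignment:
Position 1: 's' vs 'v' = DIFFER
Position 2: 'i' vs 'u' = DIFFER
Position 3: 't' vs 'v' = DIFFER
Position 4: 'u' vs 'a' = DIFFER
Total differences: 4

4


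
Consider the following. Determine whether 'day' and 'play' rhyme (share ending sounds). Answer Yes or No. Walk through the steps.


Rime (stressed vowel + following sounds) of 'day': -ay = /eɪ/
Rime of 'play': -ay = /eɪ/
/eɪ/ and /eɪ/ are the same ending sound, so the words rhyme.

Yes


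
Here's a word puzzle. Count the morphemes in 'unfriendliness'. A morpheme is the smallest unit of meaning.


Decomposition: un- (prefix) + friend (root) + -ly (suffix) + -ness (suffix) = 4 morpheme(s)

4 morphemes


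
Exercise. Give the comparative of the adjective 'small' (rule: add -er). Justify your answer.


Apply comparative formation (add -er): 'small' -> 'smaller'.

smaller


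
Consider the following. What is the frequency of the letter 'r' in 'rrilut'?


Letter 'r' in 'rrilut': found at position(s) 1, 2 = 2 occurrence(s).

2


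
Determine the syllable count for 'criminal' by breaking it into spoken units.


Break 'criminal' into syllables: crim-i-nal -> crim | i | nal = 3 syllables

3 syllables


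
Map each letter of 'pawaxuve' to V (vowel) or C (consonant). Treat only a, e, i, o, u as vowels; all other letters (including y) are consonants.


Letter mapping: p = C, a = V, w = C, a = V, x = C, u = V, v = C, e = V.

CVCVCVCV
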